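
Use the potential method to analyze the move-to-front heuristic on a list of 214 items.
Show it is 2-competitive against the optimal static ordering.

Let Phi = number of inversions between the MTF list and the optimal static list (0 <= Phi <= C(214,2)). Accessing an element at MTF position k and optimal position j: the move-to-front destroys all k-1 inversions in front of it that are not in front in optimal (>= k-j of them) and creates at most j-1 new ones. Amortized cost <= k + (j-1) - (k-j) = 2j - 1 <= 2 * optimal cost.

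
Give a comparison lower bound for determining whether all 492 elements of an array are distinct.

In the algebraic decision-tree model, the YES region for element distinctness on 492 elements has 492! connected components (one per ordering). Ben-Or's theorem then gives a lower bound of Omega(log(n!)) = Omega(n log n).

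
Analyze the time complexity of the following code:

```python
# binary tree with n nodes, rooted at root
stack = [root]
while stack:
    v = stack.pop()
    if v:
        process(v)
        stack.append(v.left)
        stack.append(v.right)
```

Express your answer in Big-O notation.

Time complexity: O(n).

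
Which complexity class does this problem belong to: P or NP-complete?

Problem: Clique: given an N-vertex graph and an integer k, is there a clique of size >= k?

This problem is NP-complete: complement of Independent Set / Vertex Cover (with k part of the input).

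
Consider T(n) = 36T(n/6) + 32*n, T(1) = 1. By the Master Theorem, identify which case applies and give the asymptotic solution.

a=36, b=6, f(n)=32*n.
log_6(36) = 2 > 1.
Since f(n) = O(n^1) is polynomially smaller than n^2, Case 1 applies.
T(n) = Theta(n^2).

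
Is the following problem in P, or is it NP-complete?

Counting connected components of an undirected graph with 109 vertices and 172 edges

This problem is in P: BFS/DFS visits each vertex and edge once: O(V+E).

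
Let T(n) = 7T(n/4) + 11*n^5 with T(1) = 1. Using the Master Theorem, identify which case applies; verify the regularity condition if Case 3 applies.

a=7, b=4, f(n)=11*n^5.
log_4(7) = 1.404 < 5.
f(n) = Omega(n^(1.404+epsilon)) for some epsilon > 0, so Case 3 is the candidate.
Regularity: a*f(n/b) = 7*11*(n/4)^5 = (7/1024)*11*n^5 <= c*f(n) with c = 7/1024 < 1. Satisfied.
Case 3: T(n) = Theta(n^5).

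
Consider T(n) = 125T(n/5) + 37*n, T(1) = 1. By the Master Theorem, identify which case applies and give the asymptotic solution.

a=125, b=5, f(n)=37*n.
log_5(125) = 3 > 1.
Since f(n) = O(n^1) is polynomially smaller than n^3, Case 1 applies.
T(n) = Theta(n^3).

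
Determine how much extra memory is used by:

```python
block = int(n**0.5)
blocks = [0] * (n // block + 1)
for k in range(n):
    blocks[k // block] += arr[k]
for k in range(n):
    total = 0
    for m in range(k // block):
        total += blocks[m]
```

Space complexity: O(sqrt(n)).
Storage scales with sqrt(n).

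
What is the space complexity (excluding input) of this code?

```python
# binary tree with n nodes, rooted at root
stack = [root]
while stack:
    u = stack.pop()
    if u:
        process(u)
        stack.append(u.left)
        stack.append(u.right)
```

Space complexity: O(n).
Auxiliary storage grows linearly with the input size n in the worst case.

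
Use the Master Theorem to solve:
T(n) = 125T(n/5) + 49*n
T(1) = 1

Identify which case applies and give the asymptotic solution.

a=125, b=5, f(n)=49*n.
log_5(125) = 3 > 1.
Since f(n) = O(n^1) is polynomially smaller than n^3, Case 1 applies.
T(n) = Theta(n^3).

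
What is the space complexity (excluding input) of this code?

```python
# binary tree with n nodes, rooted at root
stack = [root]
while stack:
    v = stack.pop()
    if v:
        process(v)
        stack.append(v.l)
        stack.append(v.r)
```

Space complexity: O(n).
Auxiliary storage grows linearly with the input size n in the worst case.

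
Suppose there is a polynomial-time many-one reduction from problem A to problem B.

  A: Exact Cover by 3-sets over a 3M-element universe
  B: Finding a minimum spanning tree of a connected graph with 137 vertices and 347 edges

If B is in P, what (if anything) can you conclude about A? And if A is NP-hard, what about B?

A poly-time reduction A <=_p B means any A-instance can be transformed to a B-instance in poly time.
If B is in P: compose the reduction with B's poly-time algorithm to solve A in poly time, so A is in P.
If A is NP-hard: every NP problem reduces to A, which reduces to B; composing reductions, every NP problem reduces to B, so B is NP-hard.
(Here in fact A is NP-complete and B is in P, so no such reduction is known -- its existence would imply P = NP; the analysis concerns only what the assumed reduction would or would not let you conclude.)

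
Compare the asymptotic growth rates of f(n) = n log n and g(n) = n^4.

g(n) = n^4 grows faster: n^4 / (n log n) = n^3/log n -> infinity.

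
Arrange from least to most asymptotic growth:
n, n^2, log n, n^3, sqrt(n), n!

Ordered by growth rate: log n < sqrt(n) < n < n^2 < n^3 < n!.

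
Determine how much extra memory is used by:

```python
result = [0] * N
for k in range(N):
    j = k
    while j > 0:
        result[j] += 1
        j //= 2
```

Space complexity: O(n).
Auxiliary storage grows linearly with the input size n in the worst case.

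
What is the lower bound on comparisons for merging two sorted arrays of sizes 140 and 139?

Adversary argument: with sizes 140 and 139 (differing by at most 1), interleave the two arrays so that every consecutive pair in the output comes from different inputs. Then each of the 278 adjacent output pairs must be directly compared, or the algorithm cannot determine their relative order. So 278 comparisons are necessary; standard merge achieves this.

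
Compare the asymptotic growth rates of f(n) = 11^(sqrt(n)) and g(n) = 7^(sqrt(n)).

f(n) = 11^(sqrt(n)) grows faster: ratio is (11/7)^(sqrt(n)) -> infinity since 11/7 > 1.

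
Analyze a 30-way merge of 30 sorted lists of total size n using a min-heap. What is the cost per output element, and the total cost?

Maintain a min-heap of size 30 holding the current head of each list. Each output step does one extract-min (O(log 30)) and one insert of that list's next element (O(log 30)). Each of the n elements passes through the heap exactly once, so the total cost is O(n log 30), i.e. O(log 30) per output element.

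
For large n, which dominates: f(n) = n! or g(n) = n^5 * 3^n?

f(n) = n! grows faster: by Stirling n! ~ (n/e)^n sqrt(2*pi*n); (n/e)^n eventually dominates n^5 * 3^n.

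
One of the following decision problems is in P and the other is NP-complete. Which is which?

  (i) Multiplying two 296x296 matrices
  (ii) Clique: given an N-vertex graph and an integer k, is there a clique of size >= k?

(i) is P: the schoolbook algorithm runs in O(n^3).
(ii) is NP-complete: complement of Independent Set / Vertex Cover (with k part of the input).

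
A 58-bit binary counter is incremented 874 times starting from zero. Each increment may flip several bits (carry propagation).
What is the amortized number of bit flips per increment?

Bit i flips on every 2^i-th increment, so over 874 increments bit i flips floor(874/2^i) times. Summing over i: total flips < 2 * 874. Amortized: < 2 = O(1) per increment.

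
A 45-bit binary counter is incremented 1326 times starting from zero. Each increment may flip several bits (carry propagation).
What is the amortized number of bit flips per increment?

Bit i flips on every 2^i-th increment, so over 1326 increments bit i flips floor(1326/2^i) times. Summing over i: total flips < 2 * 1326. Amortized: < 2 = O(1) per increment.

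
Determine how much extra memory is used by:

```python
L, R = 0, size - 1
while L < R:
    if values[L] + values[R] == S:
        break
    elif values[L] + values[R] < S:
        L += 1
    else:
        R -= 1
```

Space complexity: O(1).
Only a constant amount of auxiliary storage is used; nothing grows with n.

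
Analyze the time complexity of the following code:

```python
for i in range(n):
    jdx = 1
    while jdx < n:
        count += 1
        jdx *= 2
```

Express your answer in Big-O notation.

Time complexity: O(n log n).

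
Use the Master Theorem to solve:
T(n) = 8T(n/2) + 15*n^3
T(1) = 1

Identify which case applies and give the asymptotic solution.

a=8, b=2, f(n)=15*n^3.
log_2(8) = 3, so n^(log_b(a)) = n^3.
f(n) = Theta(n^3), so Case 2 applies.
T(n) = Theta(n^3 log n).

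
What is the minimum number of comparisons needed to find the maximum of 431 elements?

Finding the maximum requires 430 comparisons. Each comparison eliminates exactly one candidate. With 431 candidates, we need 430 eliminations.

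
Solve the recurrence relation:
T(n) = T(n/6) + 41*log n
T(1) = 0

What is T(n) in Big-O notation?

Each of the log_6(n) levels adds O(log n). T(n) = O(log^2 n).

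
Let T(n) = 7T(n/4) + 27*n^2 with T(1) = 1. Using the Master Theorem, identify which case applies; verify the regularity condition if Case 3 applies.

a=7, b=4, f(n)=27*n^2.
log_4(7) = 1.404 < 2.
f(n) = Omega(n^(1.404+epsilon)) for some epsilon > 0, so Case 3 is the candidate.
Regularity: a*f(n/b) = 7*27*(n/4)^2 = (7/16)*27*n^2 <= c*f(n) with c = 7/16 < 1. Satisfied.
Case 3: T(n) = Theta(n^2).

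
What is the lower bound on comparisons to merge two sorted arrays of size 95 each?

To merge two sorted arrays of size 95, we need at least 189 comparisons in the worst case. An adversary can force every element to be compared.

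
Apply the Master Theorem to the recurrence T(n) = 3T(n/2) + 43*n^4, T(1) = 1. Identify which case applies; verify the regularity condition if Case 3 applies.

a=3, b=2, f(n)=43*n^4.
log_2(3) = 1.585 < 4.
f(n) = Omega(n^(1.585+epsilon)) for some epsilon > 0, so Case 3 is the candidate.
Regularity: a*f(n/b) = 3*43*(n/2)^4 = (3/16)*43*n^4 <= c*f(n) with c = 3/16 < 1. Satisfied.
Case 3: T(n) = Theta(n^4).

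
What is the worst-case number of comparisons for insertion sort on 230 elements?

Insertion sort on reverse-sorted input: 1 + 2 + ... + (230-1) = 26335 comparisons.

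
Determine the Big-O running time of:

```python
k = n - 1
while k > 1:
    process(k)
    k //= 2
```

Time complexity: O(log n).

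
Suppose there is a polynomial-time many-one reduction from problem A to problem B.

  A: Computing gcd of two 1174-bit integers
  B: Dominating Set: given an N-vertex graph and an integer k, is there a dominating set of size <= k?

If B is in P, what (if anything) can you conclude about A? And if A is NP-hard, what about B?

A poly-time reduction A <=_p B means any A-instance can be transformed to a B-instance in poly time.
If B is in P: compose the reduction with B's poly-time algorithm to solve A in poly time, so A is in P.
If A is NP-hard: every NP problem reduces to A, which reduces to B; composing reductions, every NP problem reduces to B, so B is NP-hard.
(Here in fact A is P and B is NP-complete.)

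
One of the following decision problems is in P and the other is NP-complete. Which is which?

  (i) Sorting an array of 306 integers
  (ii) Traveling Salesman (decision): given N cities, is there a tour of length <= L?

(i) is P: merge sort runs in O(n log n).
(ii) is NP-complete: reduces from Hamiltonian Cycle.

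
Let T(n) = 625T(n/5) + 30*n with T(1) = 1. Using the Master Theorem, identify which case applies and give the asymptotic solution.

a=625, b=5, f(n)=30*n.
log_5(625) = 4 > 1.
Since f(n) = O(n^1) is polynomially smaller than n^4, Case 1 applies.
T(n) = Theta(n^4).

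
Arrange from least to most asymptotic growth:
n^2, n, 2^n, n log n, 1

Ordered by growth rate: 1 < n < n log n < n^2 < 2^n.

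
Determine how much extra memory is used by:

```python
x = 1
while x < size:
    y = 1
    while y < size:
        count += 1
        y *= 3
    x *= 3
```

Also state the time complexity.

Space complexity: O(1).
Only a constant amount of auxiliary storage is used; nothing grows with n.
Time complexity: O(log^2 n).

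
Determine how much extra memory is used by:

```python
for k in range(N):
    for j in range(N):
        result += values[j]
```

Space complexity: O(1).
Only a constant amount of auxiliary storage is used; nothing grows with n.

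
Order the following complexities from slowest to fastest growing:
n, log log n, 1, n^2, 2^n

Ordered by growth rate: 1 < log log n < n < n^2 < 2^n.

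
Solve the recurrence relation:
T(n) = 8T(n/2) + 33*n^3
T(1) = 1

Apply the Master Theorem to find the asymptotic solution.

a=8, b=2, f(n)=33*n^3. log_2(8) = 3. Case 2: T(n) = O(n^3 log n).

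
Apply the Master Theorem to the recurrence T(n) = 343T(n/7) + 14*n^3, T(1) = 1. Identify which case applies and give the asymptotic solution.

a=343, b=7, f(n)=14*n^3.
log_7(343) = 3, so n^(log_b(a)) = n^3.
f(n) = Theta(n^3), so Case 2 applies.
T(n) = Theta(n^3 log n).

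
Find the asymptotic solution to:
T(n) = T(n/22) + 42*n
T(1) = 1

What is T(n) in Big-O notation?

Geometric series: 42*n*(1 + 1/22 + 1/22^2 + ...) = O(n). T(n) = O(n).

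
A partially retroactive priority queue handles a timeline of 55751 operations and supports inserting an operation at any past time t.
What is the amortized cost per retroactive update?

Partially retroactive priority queues (Demaine-Iacono-Langerman) allow updates at past times with queries only at the present. With a balanced BST over the m = 55751 timeline events tracking bridges, each retroactive insert or delete is O(log m) amortized.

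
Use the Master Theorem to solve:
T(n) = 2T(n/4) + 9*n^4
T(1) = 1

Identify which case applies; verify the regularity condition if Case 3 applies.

a=2, b=4, f(n)=9*n^4.
log_4(2) = 0.5 < 4.
f(n) = Omega(n^(0.5+epsilon)) for some epsilon > 0, so Case 3 is the candidate.
Regularity: a*f(n/b) = 2*9*(n/4)^4 = (2/256)*9*n^4 <= c*f(n) with c = 2/256 < 1. Satisfied.
Case 3: T(n) = Theta(n^4).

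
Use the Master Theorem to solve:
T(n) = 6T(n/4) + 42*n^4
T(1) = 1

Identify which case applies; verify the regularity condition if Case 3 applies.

a=6, b=4, f(n)=42*n^4.
log_4(6) = 1.292 < 4.
f(n) = Omega(n^(1.292+epsilon)) for some epsilon > 0, so Case 3 is the candidate.
Regularity: a*f(n/b) = 6*42*(n/4)^4 = (6/256)*42*n^4 <= c*f(n) with c = 6/256 < 1. Satisfied.
Case 3: T(n) = Theta(n^4).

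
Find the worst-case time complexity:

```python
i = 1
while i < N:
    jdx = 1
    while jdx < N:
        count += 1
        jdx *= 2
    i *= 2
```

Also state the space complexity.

Time complexity: O(log^2 n).
Space complexity: O(1).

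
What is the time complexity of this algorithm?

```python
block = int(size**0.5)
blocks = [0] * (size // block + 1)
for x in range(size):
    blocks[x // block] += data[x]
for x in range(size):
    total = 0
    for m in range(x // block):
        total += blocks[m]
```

Time complexity: O(n * sqrt(n)).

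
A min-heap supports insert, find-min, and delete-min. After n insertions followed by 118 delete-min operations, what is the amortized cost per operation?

Insert takes O(log n) worst case. Delete-min takes O(log n). Over a sequence of n inserts and 118 delete-mins, total cost is O((n + 118) log n). Amortized per operation: O(log n).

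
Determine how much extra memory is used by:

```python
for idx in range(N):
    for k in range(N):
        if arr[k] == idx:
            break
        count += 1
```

Space complexity: O(1).
Only a constant amount of auxiliary storage is used; nothing grows with n.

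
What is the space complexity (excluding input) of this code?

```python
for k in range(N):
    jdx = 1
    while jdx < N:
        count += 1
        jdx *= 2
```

Space complexity: O(1).
Only a constant amount of auxiliary storage is used; nothing grows with n.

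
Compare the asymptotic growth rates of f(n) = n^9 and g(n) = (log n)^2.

f(n) = n^9 grows faster: any positive polynomial dominates any polylog.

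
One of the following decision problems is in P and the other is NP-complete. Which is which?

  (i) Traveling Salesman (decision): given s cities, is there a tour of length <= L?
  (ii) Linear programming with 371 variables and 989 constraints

(i) is NP-complete: reduces from Hamiltonian Cycle.
(ii) is P: the ellipsoid and interior-point methods run in polynomial time.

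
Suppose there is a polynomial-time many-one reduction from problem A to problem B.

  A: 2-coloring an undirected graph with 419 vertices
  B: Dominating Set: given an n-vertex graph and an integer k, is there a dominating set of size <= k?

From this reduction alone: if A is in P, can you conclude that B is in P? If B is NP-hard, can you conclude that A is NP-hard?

A poly-time reduction A <=_p B transfers tractability DOWN (B easy => A easy) and hardness UP (A hard => B hard), not the reverse.
From A in P, the reduction alone does NOT give B in P: any problem in P trivially reduces to SAT, yet SAT is not known to be in P.
From B NP-hard, the reduction alone does NOT give A NP-hard: again, easy problems reduce to hard ones.
(Here in fact A is P and B is NP-complete.)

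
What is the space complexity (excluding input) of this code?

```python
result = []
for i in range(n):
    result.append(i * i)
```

Space complexity: O(n).
Auxiliary storage grows linearly with the input size n in the worst case.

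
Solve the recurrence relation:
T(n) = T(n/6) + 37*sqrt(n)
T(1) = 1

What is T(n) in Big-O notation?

Each level contributes sqrt(n/6^k). Geometric series with ratio 1/sqrt(6) < 1 sums to O(sqrt(n)).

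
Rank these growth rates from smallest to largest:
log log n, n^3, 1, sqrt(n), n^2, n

Ordered by growth rate: 1 < log log n < sqrt(n) < n < n^2 < n^3.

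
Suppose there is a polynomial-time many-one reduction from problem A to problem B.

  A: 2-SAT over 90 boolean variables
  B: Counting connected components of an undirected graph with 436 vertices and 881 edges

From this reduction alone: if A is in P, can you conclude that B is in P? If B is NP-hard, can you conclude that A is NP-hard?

A poly-time reduction A <=_p B transfers tractability DOWN (B easy => A easy) and hardness UP (A hard => B hard), not the reverse.
From A in P, the reduction alone does NOT give B in P: any problem in P trivially reduces to SAT, yet SAT is not known to be in P.
From B NP-hard, the reduction alone does NOT give A NP-hard: again, easy problems reduce to hard ones.
(Here in fact A is P and B is P.)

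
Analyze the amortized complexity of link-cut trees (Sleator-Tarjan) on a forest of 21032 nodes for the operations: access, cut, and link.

Link-cut trees represent the forest using splay trees over preferred paths. With potential Phi = sum over nodes of log(size of virtual subtree), each access on 21032 nodes is O(log 21032) = O(log n) amortized by the splay-tree access lemma. Cut and link are O(1) plus one access.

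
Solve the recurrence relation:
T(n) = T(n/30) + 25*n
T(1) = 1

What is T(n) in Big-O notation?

Geometric series: 25*n*(1 + 1/30 + 1/30^2 + ...) = O(n). T(n) = O(n).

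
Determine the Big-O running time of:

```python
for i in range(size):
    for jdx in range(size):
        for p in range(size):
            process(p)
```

Time complexity: O(n^3).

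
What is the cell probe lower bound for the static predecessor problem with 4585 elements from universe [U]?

The Patrascu-Thorup lower bound shows any data structure on n = 4585 elements using O(n * polylog(n)) space requires Omega(log log U) query time. van Emde Boas trees achieve O(log log U) with O(U) space.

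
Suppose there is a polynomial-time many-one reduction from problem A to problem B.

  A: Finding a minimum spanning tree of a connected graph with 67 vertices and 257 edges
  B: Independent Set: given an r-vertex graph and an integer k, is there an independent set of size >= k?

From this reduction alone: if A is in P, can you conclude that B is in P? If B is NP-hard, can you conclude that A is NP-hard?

A poly-time reduction A <=_p B transfers tractability DOWN (B easy => A easy) and hardness UP (A hard => B hard), not the reverse.
From A in P, the reduction alone does NOT give B in P: any problem in P trivially reduces to SAT, yet SAT is not known to be in P.
From B NP-hard, the reduction alone does NOT give A NP-hard: again, easy problems reduce to hard ones.
(Here in fact A is P and B is NP-complete.)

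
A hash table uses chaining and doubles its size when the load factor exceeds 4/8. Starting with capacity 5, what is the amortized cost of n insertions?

Rehashing occurs when load exceeds 4/8. Total rehash cost is geometric series summing to O(n). Each insertion itself is O(1). Amortized: O(1).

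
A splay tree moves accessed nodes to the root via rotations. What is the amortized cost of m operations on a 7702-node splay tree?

Using a potential function Phi = sum of log(size of subtree) for each node, each splay operation has amortized cost O(log n) where n = 7702. Bad individual operations (O(n)) are offset by decreased potential.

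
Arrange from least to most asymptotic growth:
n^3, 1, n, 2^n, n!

Ordered by growth rate: 1 < n < n^3 < 2^n < n!.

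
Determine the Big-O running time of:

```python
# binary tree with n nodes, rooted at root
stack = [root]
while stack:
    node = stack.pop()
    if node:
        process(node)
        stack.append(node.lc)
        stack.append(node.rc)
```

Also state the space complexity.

Time complexity: O(n).
Space complexity: O(n).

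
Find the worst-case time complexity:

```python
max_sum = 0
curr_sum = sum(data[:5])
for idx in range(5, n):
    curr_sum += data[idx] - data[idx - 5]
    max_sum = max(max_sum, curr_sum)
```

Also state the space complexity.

Time complexity: O(n).
Space complexity: O(1).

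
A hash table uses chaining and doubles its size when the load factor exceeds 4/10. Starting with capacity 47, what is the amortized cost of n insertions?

Rehashing occurs when load exceeds 4/10. Total rehash cost is geometric series summing to O(n). Each insertion itself is O(1). Amortized: O(1).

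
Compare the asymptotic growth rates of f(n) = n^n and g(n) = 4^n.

f(n) = n^n grows faster: n^n / 4^n = (n/4)^n -> infinity once n > 4.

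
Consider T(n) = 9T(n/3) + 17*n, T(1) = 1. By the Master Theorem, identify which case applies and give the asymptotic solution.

a=9, b=3, f(n)=17*n.
log_3(9) = 2 > 1.
Since f(n) = O(n^1) is polynomially smaller than n^2, Case 1 applies.
T(n) = Theta(n^2).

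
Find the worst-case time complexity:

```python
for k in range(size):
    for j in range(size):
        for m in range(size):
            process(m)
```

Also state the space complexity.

Time complexity: O(n^3).
Space complexity: O(1).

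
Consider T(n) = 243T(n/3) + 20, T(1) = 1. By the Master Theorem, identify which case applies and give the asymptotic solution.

a=243, b=3, f(n)=20.
log_3(243) = 5 > 0.
Since f(n) = O(n^0) is polynomially smaller than n^5, Case 1 applies.
T(n) = Theta(n^5).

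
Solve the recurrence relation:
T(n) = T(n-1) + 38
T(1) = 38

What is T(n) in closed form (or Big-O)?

Unrolling: T(n) = T(n-1) + 38 = T(n-2) + 2*38 = ... = T(1) + (n-1)*38 = 38 + (n-1)*38 = 38n.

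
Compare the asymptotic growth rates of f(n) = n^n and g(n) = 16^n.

f(n) = n^n grows faster: n^n / 16^n = (n/16)^n -> infinity once n > 16.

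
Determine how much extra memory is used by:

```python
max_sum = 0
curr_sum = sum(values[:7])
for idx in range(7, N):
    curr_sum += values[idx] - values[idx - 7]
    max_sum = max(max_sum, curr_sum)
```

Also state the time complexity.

Space complexity: O(1).
Only a constant amount of auxiliary storage is used; nothing grows with n.
Time complexity: O(n).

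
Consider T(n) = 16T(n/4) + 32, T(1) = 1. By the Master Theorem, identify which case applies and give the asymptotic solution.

a=16, b=4, f(n)=32.
log_4(16) = 2 > 0.
Since f(n) = O(n^0) is polynomially smaller than n^2, Case 1 applies.
T(n) = Theta(n^2).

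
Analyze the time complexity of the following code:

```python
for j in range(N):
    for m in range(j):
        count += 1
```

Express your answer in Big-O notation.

Time complexity: O(n^2).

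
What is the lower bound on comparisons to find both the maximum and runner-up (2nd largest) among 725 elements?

Lower bound: finding the max needs 725-1 comparisons. By an adversary weight-doubling argument, the maximum element must personally win at least ceil(log_2(725)) = 10 comparisons in any correct algorithm. The 2nd largest is among those 10 direct losers, and distinguishing it requires 10-1 more comparisons. Total >= 725-1 + 10-1 = 733. A balanced tournament achieves this bound exactly.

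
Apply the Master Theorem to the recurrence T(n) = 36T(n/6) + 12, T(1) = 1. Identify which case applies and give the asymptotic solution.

a=36, b=6, f(n)=12.
log_6(36) = 2 > 0.
Since f(n) = O(n^0) is polynomially smaller than n^2, Case 1 applies.
T(n) = Theta(n^2).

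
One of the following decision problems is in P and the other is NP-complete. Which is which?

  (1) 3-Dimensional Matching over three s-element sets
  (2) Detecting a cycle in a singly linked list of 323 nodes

(1) is NP-complete: one of Karp's 21 NP-complete problems.
(2) is P: Floyd's tortoise-and-hare runs in O(n) time, O(1) space.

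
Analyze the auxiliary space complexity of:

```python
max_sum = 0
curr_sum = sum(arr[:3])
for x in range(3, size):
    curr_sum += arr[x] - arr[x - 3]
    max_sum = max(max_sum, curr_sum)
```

Space complexity: O(1).
Only a constant amount of auxiliary storage is used; nothing grows with n.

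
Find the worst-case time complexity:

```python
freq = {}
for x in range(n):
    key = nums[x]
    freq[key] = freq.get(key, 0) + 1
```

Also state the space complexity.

Time complexity: O(n).
Space complexity: O(n).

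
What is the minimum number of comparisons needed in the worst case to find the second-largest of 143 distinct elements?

Lower bound: finding the max needs 143-1 comparisons. By the adversary weight-doubling argument, the max must personally win >= ceil(log_2(143)) = 8 comparisons; the 2nd-largest is among those 8 losers, needing 8-1 more comparisons. Total >= 143-1 + 8-1 = 149. A balanced knockout tournament achieves this.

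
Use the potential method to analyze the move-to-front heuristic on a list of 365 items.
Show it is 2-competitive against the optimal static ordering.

Let Phi = number of inversions between the MTF list and the optimal static list (0 <= Phi <= C(365,2)). Accessing an element at MTF position k and optimal position j: the move-to-front destroys all k-1 inversions in front of it that are not in front in optimal (>= k-j of them) and creates at most j-1 new ones. Amortized cost <= k + (j-1) - (k-j) = 2j - 1 <= 2 * optimal cost.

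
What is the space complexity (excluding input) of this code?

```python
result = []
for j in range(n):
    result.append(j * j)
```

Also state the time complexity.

Space complexity: O(n).
Auxiliary storage grows linearly with the input size n in the worst case.
Time complexity: O(n).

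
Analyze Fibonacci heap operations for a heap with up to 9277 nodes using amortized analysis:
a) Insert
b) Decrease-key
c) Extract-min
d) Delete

Fibonacci heaps use lazy consolidation. Potential function Phi = t + 2m (t = number of trees, m = marked nodes).
- Insert: O(1) actual, Delta Phi = +1 (one new tree) => O(1) amortized.
- Decrease-key: with c cascading cuts, actual cost is O(c); Delta Phi <= c - 2(c-1) + 2 = 4 - c (c new trees; >= c-1 marks cleared; <= 1 new mark). Amortized O(c) + (4 - c) = O(1).
- Extract-min: O(D(n) + t) actual; consolidation drops t to <= D(n)+1, so Delta Phi pays for the t term. D(n) = O(log n) for n = 9277 => O(log n) amortized.
- Delete: decrease-key to -inf then extract-min = O(log n).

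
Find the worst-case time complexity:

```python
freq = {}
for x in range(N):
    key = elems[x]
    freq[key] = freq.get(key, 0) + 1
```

Time complexity: O(n).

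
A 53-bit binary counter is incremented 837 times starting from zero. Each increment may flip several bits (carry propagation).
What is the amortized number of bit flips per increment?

Bit i flips on every 2^i-th increment, so over 837 increments bit i flips floor(837/2^i) times. Summing over i: total flips < 2 * 837. Amortized: < 2 = O(1) per increment.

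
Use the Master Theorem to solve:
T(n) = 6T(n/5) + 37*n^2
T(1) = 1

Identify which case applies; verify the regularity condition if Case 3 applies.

a=6, b=5, f(n)=37*n^2.
log_5(6) = 1.113 < 2.
f(n) = Omega(n^(1.113+epsilon)) for some epsilon > 0, so Case 3 is the candidate.
Regularity: a*f(n/b) = 6*37*(n/5)^2 = (6/25)*37*n^2 <= c*f(n) with c = 6/25 < 1. Satisfied.
Case 3: T(n) = Theta(n^2).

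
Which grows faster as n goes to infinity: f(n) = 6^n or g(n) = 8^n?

g(n) = 8^n grows faster: (8/6)^n -> infinity since 8/6 > 1.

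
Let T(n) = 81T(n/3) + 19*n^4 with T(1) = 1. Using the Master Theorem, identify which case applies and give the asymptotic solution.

a=81, b=3, f(n)=19*n^4.
log_3(81) = 4, so n^(log_b(a)) = n^4.
f(n) = Theta(n^4), so Case 2 applies.
T(n) = Theta(n^4 log n).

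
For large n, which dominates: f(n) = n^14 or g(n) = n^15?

g(n) = n^15 grows faster: n^15/n^14 = n^1 -> infinity.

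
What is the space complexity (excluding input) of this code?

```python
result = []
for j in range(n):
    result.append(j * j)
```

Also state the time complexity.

Space complexity: O(n).
Auxiliary storage grows linearly with the input size n in the worst case.
Time complexity: O(n).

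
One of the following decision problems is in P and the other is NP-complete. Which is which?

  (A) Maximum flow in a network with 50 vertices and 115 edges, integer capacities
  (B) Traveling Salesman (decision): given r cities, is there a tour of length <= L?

(A) is P: Edmonds-Karp / push-relabel run in polynomial time.
(B) is NP-complete: reduces from Hamiltonian Cycle.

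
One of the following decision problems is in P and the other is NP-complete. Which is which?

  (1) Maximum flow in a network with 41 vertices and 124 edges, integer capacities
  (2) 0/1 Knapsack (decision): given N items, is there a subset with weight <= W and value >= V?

(1) is P: Edmonds-Karp / push-relabel run in polynomial time.
(2) is NP-complete: reduces from Subset Sum.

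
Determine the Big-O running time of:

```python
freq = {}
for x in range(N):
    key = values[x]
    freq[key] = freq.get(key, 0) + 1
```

Time complexity: O(n).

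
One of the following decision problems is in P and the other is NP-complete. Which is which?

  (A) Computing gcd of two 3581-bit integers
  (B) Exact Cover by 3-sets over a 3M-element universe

(A) is P: the Euclidean algorithm runs in polynomial time in the bit-length.
(B) is NP-complete: one of Karp's 21 NP-complete problems.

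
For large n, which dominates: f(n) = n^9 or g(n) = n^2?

f(n) = n^9 grows faster: n^9/n^2 = n^7 -> infinity.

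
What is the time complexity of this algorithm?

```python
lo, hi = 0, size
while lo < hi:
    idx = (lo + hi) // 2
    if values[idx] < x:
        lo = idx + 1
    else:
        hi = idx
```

Time complexity: O(log n).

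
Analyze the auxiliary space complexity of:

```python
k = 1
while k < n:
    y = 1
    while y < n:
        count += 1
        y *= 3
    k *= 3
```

Space complexity: O(1).
Only a constant amount of auxiliary storage is used; nothing grows with n.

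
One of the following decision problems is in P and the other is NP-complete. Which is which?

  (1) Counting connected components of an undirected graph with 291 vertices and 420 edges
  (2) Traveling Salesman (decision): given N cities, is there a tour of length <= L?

(1) is P: BFS/DFS visits each vertex and edge once: O(V+E).
(2) is NP-complete: reduces from Hamiltonian Cycle.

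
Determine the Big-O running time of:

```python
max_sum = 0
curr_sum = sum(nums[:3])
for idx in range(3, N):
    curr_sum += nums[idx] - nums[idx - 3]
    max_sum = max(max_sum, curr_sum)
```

Time complexity: O(n).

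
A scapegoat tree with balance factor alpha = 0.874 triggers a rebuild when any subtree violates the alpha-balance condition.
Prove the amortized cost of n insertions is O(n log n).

Define potential Phi = c * sum of |size(left(v)) - size(right(v))| over all nodes. An insertion at depth d costs O(d) = O(log n) and increases Phi by O(log n). When a rebuild of subtree of size s occurs, it costs O(s) but reduces Phi by Omega(s). With alpha = 0.874, between rebuilds Omega(s) insertions must occur. Amortized cost per insertion: O(log n).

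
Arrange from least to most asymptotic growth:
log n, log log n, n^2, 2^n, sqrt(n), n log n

Ordered by growth rate: log log n < log n < sqrt(n) < n log n < n^2 < 2^n.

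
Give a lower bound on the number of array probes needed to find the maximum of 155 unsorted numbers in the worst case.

Adversary: any unprobed cell could hold a value larger than everything seen so far. If fewer than 155 cells are probed, the adversary places the max in an unprobed cell. So all 155 cells must be examined; together with 155-1 comparisons this is tight.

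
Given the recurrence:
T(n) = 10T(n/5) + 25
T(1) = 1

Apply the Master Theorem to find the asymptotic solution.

a=10, b=5, f(n)=25. log_5(10) = 1.431. Case 1 of Master Theorem: T(n) = O(n^1.431).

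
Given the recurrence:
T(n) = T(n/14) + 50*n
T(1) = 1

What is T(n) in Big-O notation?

Geometric series: 50*n*(1 + 1/14 + 1/14^2 + ...) = O(n). T(n) = O(n).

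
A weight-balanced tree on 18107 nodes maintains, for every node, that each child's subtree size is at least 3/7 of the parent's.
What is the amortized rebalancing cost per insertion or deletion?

With balance ratio 3/7, tree height is O(log_{7/3}(18107)) = O(log n). A rebalance at a node of size s costs O(s) but requires Omega(s) updates in that subtree to retrigger. Summed over the O(log n) ancestors of the touched leaf, amortized rebalancing is O(log n).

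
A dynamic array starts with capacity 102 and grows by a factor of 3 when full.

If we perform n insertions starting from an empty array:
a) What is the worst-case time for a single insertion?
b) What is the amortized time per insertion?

(a) Worst-case single insertion: O(n) -- when the array is full at capacity c, the resize copies all c elements, and c can be Theta(n).
(b) Resizes happen at sizes 102, 306, 918, ... Total copy cost for n insertions: 102 + 306 + ... = O(n) (geometric series with ratio 1/3). Amortized cost per insertion: O(n)/n = O(1).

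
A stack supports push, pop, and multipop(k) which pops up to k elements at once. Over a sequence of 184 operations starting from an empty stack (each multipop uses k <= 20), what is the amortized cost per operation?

Each element is pushed exactly once and popped at most once (whether by pop or as part of a multipop). So the total number of individual pops over the whole sequence is at most the number of pushes, which is at most 184. Total work <= 2 * 184, hence O(1) amortized per operation.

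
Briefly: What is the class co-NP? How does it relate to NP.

co-NP is the class of problems whose complement is in NP. A problem is in co-NP if 'no' instances have short proofs. NP and co-NP may or may not be equal. If NP != co-NP, then P != NP. Tautology (is a formula always true?) is in co-NP.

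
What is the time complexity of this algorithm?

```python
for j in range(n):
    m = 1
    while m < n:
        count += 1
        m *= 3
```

Time complexity: O(n log n).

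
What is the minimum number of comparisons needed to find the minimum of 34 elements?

Finding the minimum requires 33 comparisons, identical reasoning to finding the maximum. Each comparison eliminates one candidate.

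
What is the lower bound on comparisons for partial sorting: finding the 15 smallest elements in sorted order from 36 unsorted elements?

Finding 15 smallest of 36 in sorted order: Omega(36) to identify the 15 smallest, plus Omega(15 log 15) to sort them. Total: Omega(n + k log k).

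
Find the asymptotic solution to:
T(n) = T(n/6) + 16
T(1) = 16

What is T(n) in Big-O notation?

Each step divides n by 6 and adds 16. After log_6(n) steps, T(n) = O(log n).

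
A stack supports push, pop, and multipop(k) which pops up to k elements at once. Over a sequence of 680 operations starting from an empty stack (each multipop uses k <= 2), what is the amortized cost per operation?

Each element is pushed exactly once and popped at most once (whether by pop or as part of a multipop). So the total number of individual pops over the whole sequence is at most the number of pushes, which is at most 680. Total work <= 2 * 680, hence O(1) amortized per operation.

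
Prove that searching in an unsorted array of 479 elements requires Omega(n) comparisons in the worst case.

An adversary can always place the target in the last position checked. Until all 479 positions are examined, the target might be in any unchecked position. Therefore 479 comparisons are necessary.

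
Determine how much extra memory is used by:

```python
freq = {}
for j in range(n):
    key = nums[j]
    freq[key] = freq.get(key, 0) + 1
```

Space complexity: O(n).
Auxiliary storage grows linearly with the input size n in the worst case.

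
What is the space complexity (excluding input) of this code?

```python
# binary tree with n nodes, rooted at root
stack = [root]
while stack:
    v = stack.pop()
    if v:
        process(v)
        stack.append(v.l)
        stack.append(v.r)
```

Space complexity: O(n).
Auxiliary storage grows linearly with the input size n in the worst case.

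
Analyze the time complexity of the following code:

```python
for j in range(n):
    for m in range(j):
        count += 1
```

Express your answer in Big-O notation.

Time complexity: O(n^2).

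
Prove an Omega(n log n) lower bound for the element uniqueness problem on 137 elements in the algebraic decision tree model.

In the algebraic decision tree model, element uniqueness on 137 elements is equivalent to determining which cell of an arrangement of C(137,2) = 9316 hyperplanes x_i = x_j contains the input point. Ben-Or's theorem shows this requires Omega(n log n).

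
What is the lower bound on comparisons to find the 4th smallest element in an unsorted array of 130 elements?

Finding the 4th smallest of 130 elements requires Omega(n) comparisons. Every element must participate in at least one comparison; otherwise it could be the 4th smallest.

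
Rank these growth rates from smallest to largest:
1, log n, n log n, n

Ordered by growth rate: 1 < log n < n < n log n.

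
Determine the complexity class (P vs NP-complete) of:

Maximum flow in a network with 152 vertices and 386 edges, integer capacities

This problem is in P: Edmonds-Karp / push-relabel run in polynomial time.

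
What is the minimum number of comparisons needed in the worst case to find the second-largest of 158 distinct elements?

Lower bound: finding the max needs 158-1 comparisons. By the adversary weight-doubling argument, the max must personally win >= ceil(log_2(158)) = 8 comparisons; the 2nd-largest is among those 8 losers, needing 8-1 more comparisons. Total >= 158-1 + 8-1 = 164. A balanced knockout tournament achieves this.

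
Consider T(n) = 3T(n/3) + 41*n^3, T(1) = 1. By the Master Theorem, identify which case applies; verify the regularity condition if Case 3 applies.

a=3, b=3, f(n)=41*n^3.
log_3(3) = 1 < 3.
f(n) = Omega(n^(1+epsilon)) for some epsilon > 0, so Case 3 is the candidate.
Regularity: a*f(n/b) = 3*41*(n/3)^3 = (3/27)*41*n^3 <= c*f(n) with c = 3/27 < 1. Satisfied.
Case 3: T(n) = Theta(n^3).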